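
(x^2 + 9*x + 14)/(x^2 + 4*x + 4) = (x + 7)/(x + 2)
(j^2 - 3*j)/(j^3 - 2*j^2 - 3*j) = 1/(j + 1)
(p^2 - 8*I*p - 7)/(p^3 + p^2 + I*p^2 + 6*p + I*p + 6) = (p^2 - 8*I*p - 7)/(p^3 + p^2*(1 + I) + p*(6 + I) + 6)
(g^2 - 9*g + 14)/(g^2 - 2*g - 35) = (g - 2)/(g + 5)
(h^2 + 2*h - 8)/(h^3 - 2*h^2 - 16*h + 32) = 1/(h - 4)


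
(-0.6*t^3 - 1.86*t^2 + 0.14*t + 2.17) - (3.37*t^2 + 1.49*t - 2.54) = -0.6*t^3 - 5.23*t^2 - 1.35*t + 4.71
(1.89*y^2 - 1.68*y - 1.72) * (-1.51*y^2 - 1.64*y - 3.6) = -2.8539*y^4 - 0.5628*y^3 - 1.4516*y^2 + 8.8688*y + 6.192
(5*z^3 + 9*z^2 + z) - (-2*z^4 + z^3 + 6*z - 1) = 2*z^4 + 4*z^3 + 9*z^2 - 5*z + 1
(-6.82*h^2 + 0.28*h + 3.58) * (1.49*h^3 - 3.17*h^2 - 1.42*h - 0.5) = -10.1618*h^5 + 22.0366*h^4 + 14.131*h^3 - 8.3362*h^2 - 5.2236*h - 1.79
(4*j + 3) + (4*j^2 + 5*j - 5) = 4*j^2 + 9*j - 2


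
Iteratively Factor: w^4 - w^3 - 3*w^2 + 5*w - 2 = (w - 1)*(w^3 - 3*w + 2) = (w - 1)^2*(w^2 + w - 2) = (w - 1)^3*(w + 2)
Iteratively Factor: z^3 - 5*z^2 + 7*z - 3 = (z - 3)*(z^2 - 2*z + 1) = (z - 3)*(z - 1)*(z - 1)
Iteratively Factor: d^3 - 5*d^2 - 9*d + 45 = (d + 3)*(d^2 - 8*d + 15) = (d - 3)*(d + 3)*(d - 5)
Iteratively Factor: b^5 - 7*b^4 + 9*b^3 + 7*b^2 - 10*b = (b)*(b^4 - 7*b^3 + 9*b^2 + 7*b - 10) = b*(b - 5)*(b^3 - 2*b^2 - b + 2) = b*(b - 5)*(b - 1)*(b^2 - b - 2) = b*(b - 5)*(b - 1)*(b + 1)*(b - 2)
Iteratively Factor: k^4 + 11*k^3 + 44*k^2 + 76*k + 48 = (k + 3)*(k^3 + 8*k^2 + 20*k + 16) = (k + 2)*(k + 3)*(k^2 + 6*k + 8) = (k + 2)*(k + 3)*(k + 4)*(k + 2)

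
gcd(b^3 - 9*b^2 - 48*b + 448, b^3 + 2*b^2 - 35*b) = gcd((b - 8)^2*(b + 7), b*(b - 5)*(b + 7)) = b + 7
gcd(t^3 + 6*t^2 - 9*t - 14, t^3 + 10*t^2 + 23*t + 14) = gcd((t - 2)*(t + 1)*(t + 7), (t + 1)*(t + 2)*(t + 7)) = t^2 + 8*t + 7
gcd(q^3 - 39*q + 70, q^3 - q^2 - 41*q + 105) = q^2 + 2*q - 35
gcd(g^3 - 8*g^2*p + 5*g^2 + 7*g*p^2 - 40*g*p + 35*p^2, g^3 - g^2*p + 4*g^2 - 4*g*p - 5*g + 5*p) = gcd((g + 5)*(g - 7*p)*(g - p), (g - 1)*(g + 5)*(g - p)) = -g^2 + g*p - 5*g + 5*p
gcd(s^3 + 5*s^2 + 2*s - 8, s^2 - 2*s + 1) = s - 1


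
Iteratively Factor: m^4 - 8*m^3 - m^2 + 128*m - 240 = (m - 4)*(m^3 - 4*m^2 - 17*m + 60) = (m - 4)*(m - 3)*(m^2 - m - 20) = (m - 5)*(m - 4)*(m - 3)*(m + 4)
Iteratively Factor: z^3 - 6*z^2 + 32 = (z - 4)*(z^2 - 2*z - 8) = (z - 4)^2*(z + 2)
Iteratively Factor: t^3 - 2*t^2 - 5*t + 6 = (t - 1)*(t^2 - t - 6) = (t - 1)*(t + 2)*(t - 3)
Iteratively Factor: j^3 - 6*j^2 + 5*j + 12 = (j - 4)*(j^2 - 2*j - 3) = (j - 4)*(j - 3)*(j + 1)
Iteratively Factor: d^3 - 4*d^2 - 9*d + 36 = (d - 3)*(d^2 - d - 12) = (d - 3)*(d + 3)*(d - 4)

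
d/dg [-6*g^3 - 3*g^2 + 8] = 6*g*(-3*g - 1)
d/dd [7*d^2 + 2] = 14*d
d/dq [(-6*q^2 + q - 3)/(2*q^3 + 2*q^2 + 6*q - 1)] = (12*q^4 - 4*q^3 - 20*q^2 + 24*q + 17)/(4*q^6 + 8*q^5 + 28*q^4 + 20*q^3 + 32*q^2 - 12*q + 1)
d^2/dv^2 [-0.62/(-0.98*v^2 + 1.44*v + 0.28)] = (1.190896*v^2 - 1.749888*v - 0.62*(1.96*v - 1.44)*(3.92*v - 2.88) - 0.340256)/(-0.98*v^2 + 1.44*v + 0.28)^3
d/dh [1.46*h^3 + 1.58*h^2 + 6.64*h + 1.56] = 4.38*h^2 + 3.16*h + 6.64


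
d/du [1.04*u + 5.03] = 1.04000000000000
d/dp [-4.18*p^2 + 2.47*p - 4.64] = 2.47 - 8.36*p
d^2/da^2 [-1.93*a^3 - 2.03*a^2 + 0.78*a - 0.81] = -11.58*a - 4.06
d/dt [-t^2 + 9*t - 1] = 9 - 2*t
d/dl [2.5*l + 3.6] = 2.50000000000000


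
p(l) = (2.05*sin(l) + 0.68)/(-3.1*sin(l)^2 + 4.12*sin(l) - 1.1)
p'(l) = (6.2*sin(l)*cos(l) - 4.12*cos(l))*(2.05*sin(l) + 0.68)/(-3.1*sin(l)^2 + 4.12*sin(l) - 1.1)^2 + 2.05*cos(l)/(-3.1*sin(l)^2 + 4.12*sin(l) - 1.1)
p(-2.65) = 0.08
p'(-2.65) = 0.36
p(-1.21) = 0.16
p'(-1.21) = -0.02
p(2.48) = 7.43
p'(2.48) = 0.78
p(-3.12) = -0.53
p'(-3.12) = 3.63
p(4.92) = 0.16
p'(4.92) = -0.01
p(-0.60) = 0.11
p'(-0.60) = -0.23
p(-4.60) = -40.55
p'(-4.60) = -135.11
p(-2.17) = 0.15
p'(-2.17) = 0.05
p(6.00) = -0.04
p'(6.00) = -0.89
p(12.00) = 0.10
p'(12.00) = -0.26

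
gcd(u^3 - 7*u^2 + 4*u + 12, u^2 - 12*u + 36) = u - 6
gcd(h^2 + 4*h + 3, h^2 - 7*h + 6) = 1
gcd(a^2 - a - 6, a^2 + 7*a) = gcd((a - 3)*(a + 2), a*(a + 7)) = 1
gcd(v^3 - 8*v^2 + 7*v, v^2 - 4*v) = v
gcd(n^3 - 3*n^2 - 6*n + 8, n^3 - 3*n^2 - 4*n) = n - 4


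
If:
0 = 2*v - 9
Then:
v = 9/2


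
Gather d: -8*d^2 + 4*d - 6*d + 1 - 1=-8*d^2 - 2*d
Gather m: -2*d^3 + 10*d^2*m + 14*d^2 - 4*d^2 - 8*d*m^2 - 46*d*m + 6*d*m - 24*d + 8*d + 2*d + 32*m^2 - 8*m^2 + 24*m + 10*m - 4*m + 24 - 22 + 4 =-2*d^3 + 10*d^2 - 14*d + m^2*(24 - 8*d) + m*(10*d^2 - 40*d + 30) + 6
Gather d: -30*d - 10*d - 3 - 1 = -40*d - 4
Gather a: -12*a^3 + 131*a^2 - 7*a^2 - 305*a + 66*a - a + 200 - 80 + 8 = -12*a^3 + 124*a^2 - 240*a + 128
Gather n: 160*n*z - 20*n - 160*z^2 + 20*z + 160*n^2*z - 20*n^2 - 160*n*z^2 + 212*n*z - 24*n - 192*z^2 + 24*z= n^2*(160*z - 20) + n*(-160*z^2 + 372*z - 44) - 352*z^2 + 44*z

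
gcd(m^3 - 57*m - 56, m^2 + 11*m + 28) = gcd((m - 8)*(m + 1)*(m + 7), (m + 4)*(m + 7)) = m + 7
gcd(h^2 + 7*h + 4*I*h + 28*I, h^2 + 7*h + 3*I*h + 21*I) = h + 7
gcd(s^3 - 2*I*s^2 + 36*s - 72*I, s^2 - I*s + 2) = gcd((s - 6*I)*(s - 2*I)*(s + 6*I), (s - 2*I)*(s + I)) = s - 2*I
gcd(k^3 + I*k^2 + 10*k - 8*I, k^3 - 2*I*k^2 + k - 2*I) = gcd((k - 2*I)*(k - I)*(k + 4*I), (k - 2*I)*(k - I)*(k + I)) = k^2 - 3*I*k - 2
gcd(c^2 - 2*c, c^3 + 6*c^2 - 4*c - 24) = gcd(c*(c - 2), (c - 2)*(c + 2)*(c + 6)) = c - 2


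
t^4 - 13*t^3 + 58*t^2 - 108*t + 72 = (t - 6)*(t - 3)*(t - 2)^2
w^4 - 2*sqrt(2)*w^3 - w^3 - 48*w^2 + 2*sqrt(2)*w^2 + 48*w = w*(w - 1)*(w - 6*sqrt(2))*(w + 4*sqrt(2))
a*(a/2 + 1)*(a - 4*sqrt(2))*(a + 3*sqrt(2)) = a^4/2 - sqrt(2)*a^3/2 + a^3 - 12*a^2 - sqrt(2)*a^2 - 24*a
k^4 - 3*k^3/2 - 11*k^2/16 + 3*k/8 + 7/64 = (k - 7/4)*(k - 1/2)*(k + 1/4)*(k + 1/2)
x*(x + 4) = x^2 + 4*x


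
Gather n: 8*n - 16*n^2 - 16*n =-16*n^2 - 8*n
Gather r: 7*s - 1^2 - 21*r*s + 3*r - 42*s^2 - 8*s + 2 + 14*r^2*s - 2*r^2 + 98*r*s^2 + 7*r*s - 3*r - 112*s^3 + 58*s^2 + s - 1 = r^2*(14*s - 2) + r*(98*s^2 - 14*s) - 112*s^3 + 16*s^2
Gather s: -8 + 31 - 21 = 2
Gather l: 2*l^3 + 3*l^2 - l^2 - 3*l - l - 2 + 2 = 2*l^3 + 2*l^2 - 4*l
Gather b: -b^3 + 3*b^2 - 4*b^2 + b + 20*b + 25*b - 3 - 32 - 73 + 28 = -b^3 - b^2 + 46*b - 80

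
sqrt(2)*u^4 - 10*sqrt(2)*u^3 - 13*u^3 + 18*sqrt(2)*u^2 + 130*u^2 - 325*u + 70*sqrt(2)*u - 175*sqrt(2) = (u - 5)^2*(u - 7*sqrt(2))*(sqrt(2)*u + 1)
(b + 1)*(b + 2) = b^2 + 3*b + 2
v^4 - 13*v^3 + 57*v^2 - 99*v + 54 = (v - 6)*(v - 3)^2*(v - 1)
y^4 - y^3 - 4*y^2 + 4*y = y*(y - 2)*(y - 1)*(y + 2)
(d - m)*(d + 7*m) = d^2 + 6*d*m - 7*m^2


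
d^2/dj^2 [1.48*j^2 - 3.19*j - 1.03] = 2.96000000000000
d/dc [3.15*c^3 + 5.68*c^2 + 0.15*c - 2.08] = 9.45*c^2 + 11.36*c + 0.15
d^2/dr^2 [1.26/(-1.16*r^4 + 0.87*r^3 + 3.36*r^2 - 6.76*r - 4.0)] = ((17.5392*r^2 - 6.5772*r - 8.4672)*(1.16*r^4 - 0.87*r^3 - 3.36*r^2 + 6.76*r + 4.0) - 1.26*(4.64*r^3 - 2.61*r^2 - 6.72*r + 6.76)*(9.28*r^3 - 5.22*r^2 - 13.44*r + 13.52))/(1.16*r^4 - 0.87*r^3 - 3.36*r^2 + 6.76*r + 4.0)^3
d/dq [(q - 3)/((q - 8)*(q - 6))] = (-q^2 + 6*q + 6)/(q^4 - 28*q^3 + 292*q^2 - 1344*q + 2304)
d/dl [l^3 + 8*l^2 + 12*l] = 3*l^2 + 16*l + 12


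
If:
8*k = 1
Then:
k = 1/8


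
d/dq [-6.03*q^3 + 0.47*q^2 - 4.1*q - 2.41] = -18.09*q^2 + 0.94*q - 4.1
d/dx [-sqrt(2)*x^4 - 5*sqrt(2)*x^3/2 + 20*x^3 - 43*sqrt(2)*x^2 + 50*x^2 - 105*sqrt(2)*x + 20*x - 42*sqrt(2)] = -4*sqrt(2)*x^3 - 15*sqrt(2)*x^2/2 + 60*x^2 - 86*sqrt(2)*x + 100*x - 105*sqrt(2) + 20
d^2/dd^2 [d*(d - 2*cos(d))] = 2*d*cos(d) + 4*sin(d) + 2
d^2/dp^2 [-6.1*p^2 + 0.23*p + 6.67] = -12.2000000000000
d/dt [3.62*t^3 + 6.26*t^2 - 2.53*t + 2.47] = 10.86*t^2 + 12.52*t - 2.53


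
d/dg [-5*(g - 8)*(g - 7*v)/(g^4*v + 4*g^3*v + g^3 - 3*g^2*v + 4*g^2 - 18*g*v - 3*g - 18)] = 5*((g - 8)*(g - 7*v)*(4*g^3*v + 12*g^2*v + 3*g^2 - 6*g*v + 8*g - 18*v - 3) + (-2*g + 7*v + 8)*(g^4*v + 4*g^3*v + g^3 - 3*g^2*v + 4*g^2 - 18*g*v - 3*g - 18))/(g^4*v + 4*g^3*v + g^3 - 3*g^2*v + 4*g^2 - 18*g*v - 3*g - 18)^2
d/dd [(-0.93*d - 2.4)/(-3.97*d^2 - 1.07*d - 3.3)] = (-3.6921*d^2 - 19.056*d + 0.501)/(15.7609*d^4 + 8.4958*d^3 + 27.3469*d^2 + 7.062*d + 10.89)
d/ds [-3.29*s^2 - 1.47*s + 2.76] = -6.58*s - 1.47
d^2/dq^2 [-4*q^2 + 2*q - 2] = -8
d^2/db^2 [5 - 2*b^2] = -4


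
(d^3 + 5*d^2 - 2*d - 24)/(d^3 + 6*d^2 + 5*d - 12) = (d - 2)/(d - 1)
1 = 1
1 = 1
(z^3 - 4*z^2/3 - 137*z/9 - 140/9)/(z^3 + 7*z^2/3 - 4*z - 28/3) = (3*z^2 - 11*z - 20)/(3*(z^2 - 4))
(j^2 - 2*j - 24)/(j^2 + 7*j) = (j^2 - 2*j - 24)/(j*(j + 7))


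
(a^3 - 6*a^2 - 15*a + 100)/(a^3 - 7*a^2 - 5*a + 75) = (a + 4)/(a + 3)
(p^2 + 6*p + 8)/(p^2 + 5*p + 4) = (p + 2)/(p + 1)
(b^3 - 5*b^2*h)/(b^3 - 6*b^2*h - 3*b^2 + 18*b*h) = b*(b - 5*h)/(b^2 - 6*b*h - 3*b + 18*h)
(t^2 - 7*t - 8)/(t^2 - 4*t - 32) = (t + 1)/(t + 4)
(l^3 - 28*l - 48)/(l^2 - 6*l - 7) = (-l^3 + 28*l + 48)/(-l^2 + 6*l + 7)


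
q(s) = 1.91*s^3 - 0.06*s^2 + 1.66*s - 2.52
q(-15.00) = -6487.17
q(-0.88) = -5.33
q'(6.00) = 207.22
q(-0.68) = -4.28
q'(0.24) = 1.96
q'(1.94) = 22.99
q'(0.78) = 5.05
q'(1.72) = 18.41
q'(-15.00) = 1292.71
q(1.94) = 14.42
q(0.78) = -0.36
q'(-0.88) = 6.20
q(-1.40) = -10.20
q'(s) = 5.73*s^2 - 0.12*s + 1.66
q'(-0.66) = 4.24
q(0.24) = -2.10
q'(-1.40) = 13.06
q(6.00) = 417.84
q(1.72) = 9.88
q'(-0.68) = 4.39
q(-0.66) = -4.19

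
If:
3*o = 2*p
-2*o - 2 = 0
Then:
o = -1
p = -3/2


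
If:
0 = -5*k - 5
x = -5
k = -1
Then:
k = -1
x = -5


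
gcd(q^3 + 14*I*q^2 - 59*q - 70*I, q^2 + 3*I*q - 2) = q + 2*I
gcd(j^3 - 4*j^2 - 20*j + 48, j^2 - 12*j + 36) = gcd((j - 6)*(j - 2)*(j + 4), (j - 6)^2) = j - 6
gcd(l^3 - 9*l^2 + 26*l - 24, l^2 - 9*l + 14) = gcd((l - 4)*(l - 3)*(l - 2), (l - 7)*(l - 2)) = l - 2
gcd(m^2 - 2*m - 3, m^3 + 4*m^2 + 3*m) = m + 1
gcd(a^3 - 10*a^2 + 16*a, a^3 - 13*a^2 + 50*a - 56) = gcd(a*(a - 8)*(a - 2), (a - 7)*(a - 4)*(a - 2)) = a - 2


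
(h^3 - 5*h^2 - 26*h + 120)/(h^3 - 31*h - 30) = (h - 4)/(h + 1)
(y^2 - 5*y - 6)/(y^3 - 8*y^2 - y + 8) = (y - 6)/(y^2 - 9*y + 8)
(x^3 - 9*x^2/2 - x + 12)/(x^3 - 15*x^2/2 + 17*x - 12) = (2*x + 3)/(2*x - 3)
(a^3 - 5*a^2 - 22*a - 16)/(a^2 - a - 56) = (a^2 + 3*a + 2)/(a + 7)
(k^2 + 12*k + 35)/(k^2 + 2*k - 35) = (k + 5)/(k - 5)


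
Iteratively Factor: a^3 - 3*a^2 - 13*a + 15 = (a - 1)*(a^2 - 2*a - 15) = (a - 5)*(a - 1)*(a + 3)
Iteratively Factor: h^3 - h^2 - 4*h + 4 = (h - 1)*(h^2 - 4) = (h - 2)*(h - 1)*(h + 2)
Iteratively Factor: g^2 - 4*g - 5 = (g - 5)*(g + 1)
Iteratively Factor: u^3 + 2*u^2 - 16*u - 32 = (u + 4)*(u^2 - 2*u - 8) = (u + 2)*(u + 4)*(u - 4)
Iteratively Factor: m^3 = (m)*(m^2) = m^2*(m)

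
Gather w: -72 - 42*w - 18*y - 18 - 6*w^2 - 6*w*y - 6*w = -6*w^2 + w*(-6*y - 48) - 18*y - 90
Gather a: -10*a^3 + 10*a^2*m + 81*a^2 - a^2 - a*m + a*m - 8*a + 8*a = -10*a^3 + a^2*(10*m + 80)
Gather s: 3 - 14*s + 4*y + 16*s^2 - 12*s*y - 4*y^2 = 16*s^2 + s*(-12*y - 14) - 4*y^2 + 4*y + 3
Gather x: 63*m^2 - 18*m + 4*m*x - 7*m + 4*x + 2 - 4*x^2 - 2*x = 63*m^2 - 25*m - 4*x^2 + x*(4*m + 2) + 2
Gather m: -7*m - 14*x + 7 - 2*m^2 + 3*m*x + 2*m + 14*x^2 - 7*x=-2*m^2 + m*(3*x - 5) + 14*x^2 - 21*x + 7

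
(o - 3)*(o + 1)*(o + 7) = o^3 + 5*o^2 - 17*o - 21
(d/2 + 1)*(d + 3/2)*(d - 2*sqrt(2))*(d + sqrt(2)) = d^4/2 - sqrt(2)*d^3/2 + 7*d^3/4 - 7*sqrt(2)*d^2/4 - d^2/2 - 7*d - 3*sqrt(2)*d/2 - 6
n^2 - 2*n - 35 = (n - 7)*(n + 5)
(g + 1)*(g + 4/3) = g^2 + 7*g/3 + 4/3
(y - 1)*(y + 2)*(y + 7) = y^3 + 8*y^2 + 5*y - 14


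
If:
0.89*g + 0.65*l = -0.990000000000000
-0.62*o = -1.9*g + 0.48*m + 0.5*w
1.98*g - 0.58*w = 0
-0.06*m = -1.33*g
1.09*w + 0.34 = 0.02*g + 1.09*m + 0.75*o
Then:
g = 0.04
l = -1.58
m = 0.96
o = -0.73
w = 0.15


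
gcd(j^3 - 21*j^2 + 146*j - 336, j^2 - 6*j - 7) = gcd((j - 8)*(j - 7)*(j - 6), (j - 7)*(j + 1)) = j - 7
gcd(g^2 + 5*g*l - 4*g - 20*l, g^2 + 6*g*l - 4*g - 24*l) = g - 4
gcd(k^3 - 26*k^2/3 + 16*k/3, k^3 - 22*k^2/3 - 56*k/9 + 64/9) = k^2 - 26*k/3 + 16/3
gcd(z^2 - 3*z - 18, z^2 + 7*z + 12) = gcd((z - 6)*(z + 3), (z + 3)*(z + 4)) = z + 3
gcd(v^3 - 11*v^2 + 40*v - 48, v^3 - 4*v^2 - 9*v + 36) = v^2 - 7*v + 12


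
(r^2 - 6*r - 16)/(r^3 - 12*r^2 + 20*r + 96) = 1/(r - 6)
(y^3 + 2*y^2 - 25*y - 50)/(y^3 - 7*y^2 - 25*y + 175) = (y + 2)/(y - 7)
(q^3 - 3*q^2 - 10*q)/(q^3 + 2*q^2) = (q - 5)/q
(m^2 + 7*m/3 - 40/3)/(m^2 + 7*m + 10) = (m - 8/3)/(m + 2)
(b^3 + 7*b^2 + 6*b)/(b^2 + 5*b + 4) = b*(b + 6)/(b + 4)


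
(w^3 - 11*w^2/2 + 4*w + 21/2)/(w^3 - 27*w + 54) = (2*w^2 - 5*w - 7)/(2*(w^2 + 3*w - 18))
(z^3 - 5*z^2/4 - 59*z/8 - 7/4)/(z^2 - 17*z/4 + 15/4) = (8*z^3 - 10*z^2 - 59*z - 14)/(2*(4*z^2 - 17*z + 15))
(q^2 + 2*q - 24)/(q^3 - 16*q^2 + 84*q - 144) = (q + 6)/(q^2 - 12*q + 36)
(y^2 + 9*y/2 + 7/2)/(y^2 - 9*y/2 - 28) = (y + 1)/(y - 8)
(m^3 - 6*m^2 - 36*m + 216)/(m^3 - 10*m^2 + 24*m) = (m^2 - 36)/(m*(m - 4))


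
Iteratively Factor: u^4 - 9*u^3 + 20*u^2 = (u - 5)*(u^3 - 4*u^2) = (u - 5)*(u - 4)*(u^2) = u*(u - 5)*(u - 4)*(u)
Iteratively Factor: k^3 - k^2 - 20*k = (k - 5)*(k^2 + 4*k) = k*(k - 5)*(k + 4)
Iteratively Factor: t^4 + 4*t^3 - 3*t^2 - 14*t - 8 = (t + 1)*(t^3 + 3*t^2 - 6*t - 8) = (t + 1)*(t + 4)*(t^2 - t - 2) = (t + 1)^2*(t + 4)*(t - 2)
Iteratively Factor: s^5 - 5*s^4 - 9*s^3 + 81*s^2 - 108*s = (s - 3)*(s^4 - 2*s^3 - 15*s^2 + 36*s) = (s - 3)^2*(s^3 + s^2 - 12*s) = (s - 3)^3*(s^2 + 4*s) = s*(s - 3)^3*(s + 4)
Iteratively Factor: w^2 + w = (w)*(w + 1)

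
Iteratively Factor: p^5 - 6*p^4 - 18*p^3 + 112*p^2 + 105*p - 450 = (p - 5)*(p^4 - p^3 - 23*p^2 - 3*p + 90) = (p - 5)^2*(p^3 + 4*p^2 - 3*p - 18) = (p - 5)^2*(p - 2)*(p^2 + 6*p + 9) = (p - 5)^2*(p - 2)*(p + 3)*(p + 3)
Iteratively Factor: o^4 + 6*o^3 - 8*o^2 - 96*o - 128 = (o + 2)*(o^3 + 4*o^2 - 16*o - 64) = (o + 2)*(o + 4)*(o^2 - 16) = (o + 2)*(o + 4)^2*(o - 4)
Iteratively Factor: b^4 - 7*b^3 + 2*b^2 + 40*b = (b)*(b^3 - 7*b^2 + 2*b + 40) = b*(b + 2)*(b^2 - 9*b + 20) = b*(b - 4)*(b + 2)*(b - 5)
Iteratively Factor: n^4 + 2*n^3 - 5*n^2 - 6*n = (n)*(n^3 + 2*n^2 - 5*n - 6) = n*(n - 2)*(n^2 + 4*n + 3) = n*(n - 2)*(n + 1)*(n + 3)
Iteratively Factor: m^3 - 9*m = (m)*(m^2 - 9) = m*(m - 3)*(m + 3)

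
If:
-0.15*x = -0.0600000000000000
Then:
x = 0.40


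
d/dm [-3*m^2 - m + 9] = -6*m - 1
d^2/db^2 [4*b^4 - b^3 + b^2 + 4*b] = 48*b^2 - 6*b + 2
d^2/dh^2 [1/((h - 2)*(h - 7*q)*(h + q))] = 2*((h - 2)^2*(h - 7*q)^2 + (h - 2)^2*(h - 7*q)*(h + q) + (h - 2)^2*(h + q)^2 + (h - 2)*(h - 7*q)^2*(h + q) + (h - 2)*(h - 7*q)*(h + q)^2 + (h - 7*q)^2*(h + q)^2)/((h - 2)^3*(h - 7*q)^3*(h + q)^3)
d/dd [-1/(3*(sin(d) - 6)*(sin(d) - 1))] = (2*sin(d) - 7)*cos(d)/(3*(sin(d) - 6)^2*(sin(d) - 1)^2)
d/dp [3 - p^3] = -3*p^2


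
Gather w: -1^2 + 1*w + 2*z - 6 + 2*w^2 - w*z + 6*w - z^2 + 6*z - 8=2*w^2 + w*(7 - z) - z^2 + 8*z - 15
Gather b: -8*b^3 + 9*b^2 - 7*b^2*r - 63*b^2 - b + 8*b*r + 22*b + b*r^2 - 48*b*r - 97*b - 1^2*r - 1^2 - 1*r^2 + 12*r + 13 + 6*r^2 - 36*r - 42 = -8*b^3 + b^2*(-7*r - 54) + b*(r^2 - 40*r - 76) + 5*r^2 - 25*r - 30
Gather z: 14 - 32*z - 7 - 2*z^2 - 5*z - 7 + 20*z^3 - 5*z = 20*z^3 - 2*z^2 - 42*z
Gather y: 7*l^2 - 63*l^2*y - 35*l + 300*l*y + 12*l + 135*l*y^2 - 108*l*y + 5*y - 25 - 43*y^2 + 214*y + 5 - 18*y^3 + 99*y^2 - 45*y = 7*l^2 - 23*l - 18*y^3 + y^2*(135*l + 56) + y*(-63*l^2 + 192*l + 174) - 20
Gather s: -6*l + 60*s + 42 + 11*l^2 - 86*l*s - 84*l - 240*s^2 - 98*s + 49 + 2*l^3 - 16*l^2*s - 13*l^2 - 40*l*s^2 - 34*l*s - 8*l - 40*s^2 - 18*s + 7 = 2*l^3 - 2*l^2 - 98*l + s^2*(-40*l - 280) + s*(-16*l^2 - 120*l - 56) + 98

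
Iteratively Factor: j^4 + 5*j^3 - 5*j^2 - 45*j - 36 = (j + 1)*(j^3 + 4*j^2 - 9*j - 36) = (j - 3)*(j + 1)*(j^2 + 7*j + 12) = (j - 3)*(j + 1)*(j + 4)*(j + 3)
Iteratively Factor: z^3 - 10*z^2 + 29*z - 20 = (z - 5)*(z^2 - 5*z + 4) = (z - 5)*(z - 4)*(z - 1)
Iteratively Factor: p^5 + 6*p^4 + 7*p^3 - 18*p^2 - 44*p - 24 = (p + 2)*(p^4 + 4*p^3 - p^2 - 16*p - 12) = (p - 2)*(p + 2)*(p^3 + 6*p^2 + 11*p + 6) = (p - 2)*(p + 2)^2*(p^2 + 4*p + 3) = (p - 2)*(p + 1)*(p + 2)^2*(p + 3)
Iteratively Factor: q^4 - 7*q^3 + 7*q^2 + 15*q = (q - 3)*(q^3 - 4*q^2 - 5*q) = (q - 3)*(q + 1)*(q^2 - 5*q) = (q - 5)*(q - 3)*(q + 1)*(q)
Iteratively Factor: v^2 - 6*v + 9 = (v - 3)*(v - 3)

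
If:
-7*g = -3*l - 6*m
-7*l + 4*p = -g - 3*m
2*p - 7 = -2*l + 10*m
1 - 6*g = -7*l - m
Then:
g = -681/433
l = -573/433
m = -508/433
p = -903/866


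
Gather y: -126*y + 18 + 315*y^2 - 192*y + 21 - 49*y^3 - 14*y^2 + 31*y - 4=-49*y^3 + 301*y^2 - 287*y + 35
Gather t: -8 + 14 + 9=15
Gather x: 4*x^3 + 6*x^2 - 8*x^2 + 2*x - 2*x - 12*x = 4*x^3 - 2*x^2 - 12*x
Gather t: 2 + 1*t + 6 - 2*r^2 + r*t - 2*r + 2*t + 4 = -2*r^2 - 2*r + t*(r + 3) + 12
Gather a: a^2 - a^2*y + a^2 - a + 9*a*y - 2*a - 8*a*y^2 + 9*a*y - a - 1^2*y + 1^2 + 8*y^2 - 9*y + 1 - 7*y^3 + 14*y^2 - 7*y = a^2*(2 - y) + a*(-8*y^2 + 18*y - 4) - 7*y^3 + 22*y^2 - 17*y + 2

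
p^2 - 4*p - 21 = (p - 7)*(p + 3)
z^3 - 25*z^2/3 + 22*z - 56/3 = (z - 4)*(z - 7/3)*(z - 2)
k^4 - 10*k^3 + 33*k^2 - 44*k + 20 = (k - 5)*(k - 2)^2*(k - 1)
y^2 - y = y*(y - 1)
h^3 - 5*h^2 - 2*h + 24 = (h - 4)*(h - 3)*(h + 2)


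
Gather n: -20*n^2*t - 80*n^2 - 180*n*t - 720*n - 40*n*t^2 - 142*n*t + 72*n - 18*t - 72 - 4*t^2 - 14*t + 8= n^2*(-20*t - 80) + n*(-40*t^2 - 322*t - 648) - 4*t^2 - 32*t - 64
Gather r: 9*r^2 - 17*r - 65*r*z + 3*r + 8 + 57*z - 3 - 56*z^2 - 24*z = 9*r^2 + r*(-65*z - 14) - 56*z^2 + 33*z + 5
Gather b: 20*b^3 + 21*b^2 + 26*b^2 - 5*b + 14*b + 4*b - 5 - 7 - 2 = 20*b^3 + 47*b^2 + 13*b - 14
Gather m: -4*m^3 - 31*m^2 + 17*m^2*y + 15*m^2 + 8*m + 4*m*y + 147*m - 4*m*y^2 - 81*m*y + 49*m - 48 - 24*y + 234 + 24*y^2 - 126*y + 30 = -4*m^3 + m^2*(17*y - 16) + m*(-4*y^2 - 77*y + 204) + 24*y^2 - 150*y + 216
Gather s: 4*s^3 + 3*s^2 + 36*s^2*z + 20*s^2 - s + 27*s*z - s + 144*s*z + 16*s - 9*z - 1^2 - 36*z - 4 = 4*s^3 + s^2*(36*z + 23) + s*(171*z + 14) - 45*z - 5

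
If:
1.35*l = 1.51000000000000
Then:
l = 1.12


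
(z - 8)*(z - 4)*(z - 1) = z^3 - 13*z^2 + 44*z - 32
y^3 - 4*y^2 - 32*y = y*(y - 8)*(y + 4)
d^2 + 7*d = d*(d + 7)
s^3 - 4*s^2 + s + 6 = (s - 3)*(s - 2)*(s + 1)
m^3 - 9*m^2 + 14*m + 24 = (m - 6)*(m - 4)*(m + 1)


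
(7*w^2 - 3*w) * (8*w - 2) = 56*w^3 - 38*w^2 + 6*w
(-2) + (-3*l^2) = -3*l^2 - 2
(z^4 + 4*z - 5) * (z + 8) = z^5 + 8*z^4 + 4*z^2 + 27*z - 40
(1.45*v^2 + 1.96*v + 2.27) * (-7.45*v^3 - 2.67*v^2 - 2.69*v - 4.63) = -10.8025*v^5 - 18.4735*v^4 - 26.0452*v^3 - 18.0468*v^2 - 15.1811*v - 10.5101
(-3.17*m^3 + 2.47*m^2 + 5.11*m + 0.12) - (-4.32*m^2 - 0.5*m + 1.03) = -3.17*m^3 + 6.79*m^2 + 5.61*m - 0.91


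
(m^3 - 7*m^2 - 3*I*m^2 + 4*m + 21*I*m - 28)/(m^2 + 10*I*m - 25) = (m^3 - m^2*(7 + 3*I) + m*(4 + 21*I) - 28)/(m^2 + 10*I*m - 25)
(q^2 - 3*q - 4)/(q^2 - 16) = (q + 1)/(q + 4)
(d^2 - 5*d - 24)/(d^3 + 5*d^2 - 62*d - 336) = (d + 3)/(d^2 + 13*d + 42)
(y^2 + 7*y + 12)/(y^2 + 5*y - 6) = (y^2 + 7*y + 12)/(y^2 + 5*y - 6)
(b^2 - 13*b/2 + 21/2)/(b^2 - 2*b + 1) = (2*b^2 - 13*b + 21)/(2*(b^2 - 2*b + 1))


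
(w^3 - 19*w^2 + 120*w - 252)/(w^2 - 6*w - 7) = (w^2 - 12*w + 36)/(w + 1)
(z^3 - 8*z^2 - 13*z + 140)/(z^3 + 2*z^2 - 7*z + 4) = (z^2 - 12*z + 35)/(z^2 - 2*z + 1)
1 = 1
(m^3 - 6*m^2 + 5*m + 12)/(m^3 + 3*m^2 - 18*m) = (m^2 - 3*m - 4)/(m*(m + 6))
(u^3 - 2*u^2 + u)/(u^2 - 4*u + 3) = u*(u - 1)/(u - 3)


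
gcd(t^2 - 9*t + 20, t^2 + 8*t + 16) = 1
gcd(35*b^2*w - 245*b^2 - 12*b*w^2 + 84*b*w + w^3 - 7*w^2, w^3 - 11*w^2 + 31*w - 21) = w - 7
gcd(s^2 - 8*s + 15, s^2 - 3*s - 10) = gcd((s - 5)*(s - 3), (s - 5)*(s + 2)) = s - 5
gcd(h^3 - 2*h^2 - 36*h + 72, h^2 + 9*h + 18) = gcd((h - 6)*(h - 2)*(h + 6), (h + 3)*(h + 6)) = h + 6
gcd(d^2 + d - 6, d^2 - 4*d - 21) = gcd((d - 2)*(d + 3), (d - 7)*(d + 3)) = d + 3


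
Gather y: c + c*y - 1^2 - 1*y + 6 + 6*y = c + y*(c + 5) + 5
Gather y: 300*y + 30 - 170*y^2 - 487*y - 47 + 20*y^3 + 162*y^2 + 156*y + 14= 20*y^3 - 8*y^2 - 31*y - 3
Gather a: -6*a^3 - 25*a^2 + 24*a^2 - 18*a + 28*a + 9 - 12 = -6*a^3 - a^2 + 10*a - 3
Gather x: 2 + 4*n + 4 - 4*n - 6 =0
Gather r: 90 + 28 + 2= 120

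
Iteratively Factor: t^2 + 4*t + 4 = (t + 2)*(t + 2)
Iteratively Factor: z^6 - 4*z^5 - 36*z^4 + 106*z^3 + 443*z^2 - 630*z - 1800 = (z - 3)*(z^5 - z^4 - 39*z^3 - 11*z^2 + 410*z + 600) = (z - 3)*(z + 3)*(z^4 - 4*z^3 - 27*z^2 + 70*z + 200) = (z - 3)*(z + 2)*(z + 3)*(z^3 - 6*z^2 - 15*z + 100) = (z - 3)*(z + 2)*(z + 3)*(z + 4)*(z^2 - 10*z + 25) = (z - 5)*(z - 3)*(z + 2)*(z + 3)*(z + 4)*(z - 5)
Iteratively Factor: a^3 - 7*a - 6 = (a + 1)*(a^2 - a - 6) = (a + 1)*(a + 2)*(a - 3)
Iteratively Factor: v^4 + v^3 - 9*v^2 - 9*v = (v + 1)*(v^3 - 9*v) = (v + 1)*(v + 3)*(v^2 - 3*v) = (v - 3)*(v + 1)*(v + 3)*(v)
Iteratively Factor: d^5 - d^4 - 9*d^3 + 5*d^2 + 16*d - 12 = (d - 1)*(d^4 - 9*d^2 - 4*d + 12) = (d - 3)*(d - 1)*(d^3 + 3*d^2 - 4) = (d - 3)*(d - 1)*(d + 2)*(d^2 + d - 2) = (d - 3)*(d - 1)*(d + 2)^2*(d - 1)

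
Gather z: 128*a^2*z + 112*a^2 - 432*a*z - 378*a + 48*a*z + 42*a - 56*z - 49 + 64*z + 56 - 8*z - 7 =112*a^2 - 336*a + z*(128*a^2 - 384*a)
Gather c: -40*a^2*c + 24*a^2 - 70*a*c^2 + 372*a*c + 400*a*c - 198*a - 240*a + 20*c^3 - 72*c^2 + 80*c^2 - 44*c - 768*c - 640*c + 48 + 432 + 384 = 24*a^2 - 438*a + 20*c^3 + c^2*(8 - 70*a) + c*(-40*a^2 + 772*a - 1452) + 864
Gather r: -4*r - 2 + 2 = -4*r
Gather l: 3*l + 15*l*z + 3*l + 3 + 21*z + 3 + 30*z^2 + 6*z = l*(15*z + 6) + 30*z^2 + 27*z + 6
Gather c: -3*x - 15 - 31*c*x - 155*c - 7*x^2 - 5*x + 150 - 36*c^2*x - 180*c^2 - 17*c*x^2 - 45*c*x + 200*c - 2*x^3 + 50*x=c^2*(-36*x - 180) + c*(-17*x^2 - 76*x + 45) - 2*x^3 - 7*x^2 + 42*x + 135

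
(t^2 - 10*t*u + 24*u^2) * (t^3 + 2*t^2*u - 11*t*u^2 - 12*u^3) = t^5 - 8*t^4*u - 7*t^3*u^2 + 146*t^2*u^3 - 144*t*u^4 - 288*u^5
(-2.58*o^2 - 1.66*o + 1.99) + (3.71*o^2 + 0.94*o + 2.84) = 1.13*o^2 - 0.72*o + 4.83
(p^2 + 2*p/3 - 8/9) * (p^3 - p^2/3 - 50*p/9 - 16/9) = p^5 + p^4/3 - 20*p^3/3 - 140*p^2/27 + 304*p/81 + 128/81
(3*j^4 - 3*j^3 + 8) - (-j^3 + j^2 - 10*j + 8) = 3*j^4 - 2*j^3 - j^2 + 10*j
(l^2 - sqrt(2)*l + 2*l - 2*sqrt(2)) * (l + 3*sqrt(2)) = l^3 + 2*l^2 + 2*sqrt(2)*l^2 - 6*l + 4*sqrt(2)*l - 12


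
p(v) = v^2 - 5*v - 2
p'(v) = 2*v - 5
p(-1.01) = 4.07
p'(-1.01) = -7.02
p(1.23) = -6.64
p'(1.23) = -2.54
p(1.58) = -7.40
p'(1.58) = -1.84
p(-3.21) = 24.35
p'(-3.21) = -11.42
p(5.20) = -0.96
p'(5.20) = 5.40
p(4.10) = -5.69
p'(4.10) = 3.20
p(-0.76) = 2.38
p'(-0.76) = -6.52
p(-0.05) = -1.75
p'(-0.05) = -5.10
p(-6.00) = 64.00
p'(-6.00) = -17.00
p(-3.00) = 22.00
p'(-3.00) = -11.00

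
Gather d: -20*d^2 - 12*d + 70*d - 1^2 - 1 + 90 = -20*d^2 + 58*d + 88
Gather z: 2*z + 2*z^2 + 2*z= 2*z^2 + 4*z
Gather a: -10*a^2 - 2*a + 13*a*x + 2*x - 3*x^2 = -10*a^2 + a*(13*x - 2) - 3*x^2 + 2*x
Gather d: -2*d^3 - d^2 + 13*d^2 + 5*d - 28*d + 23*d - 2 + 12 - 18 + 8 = -2*d^3 + 12*d^2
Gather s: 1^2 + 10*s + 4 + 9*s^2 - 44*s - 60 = 9*s^2 - 34*s - 55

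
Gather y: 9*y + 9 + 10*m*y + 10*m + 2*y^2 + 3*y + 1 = 10*m + 2*y^2 + y*(10*m + 12) + 10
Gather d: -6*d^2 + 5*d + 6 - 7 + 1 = -6*d^2 + 5*d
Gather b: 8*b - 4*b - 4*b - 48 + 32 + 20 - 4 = 0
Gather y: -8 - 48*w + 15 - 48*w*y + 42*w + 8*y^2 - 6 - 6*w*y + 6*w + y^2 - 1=-54*w*y + 9*y^2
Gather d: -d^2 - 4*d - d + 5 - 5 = -d^2 - 5*d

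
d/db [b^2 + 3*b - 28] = 2*b + 3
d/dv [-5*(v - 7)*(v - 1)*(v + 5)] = -15*v^2 + 30*v + 165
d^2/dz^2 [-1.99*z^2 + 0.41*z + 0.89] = -3.98000000000000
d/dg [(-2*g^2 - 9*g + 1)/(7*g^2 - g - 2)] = (65*g^2 - 6*g + 19)/(49*g^4 - 14*g^3 - 27*g^2 + 4*g + 4)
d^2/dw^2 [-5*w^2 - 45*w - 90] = -10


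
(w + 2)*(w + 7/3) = w^2 + 13*w/3 + 14/3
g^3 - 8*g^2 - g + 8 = (g - 8)*(g - 1)*(g + 1)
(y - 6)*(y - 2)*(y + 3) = y^3 - 5*y^2 - 12*y + 36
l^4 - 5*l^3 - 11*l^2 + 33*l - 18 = (l - 6)*(l - 1)^2*(l + 3)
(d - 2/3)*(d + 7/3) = d^2 + 5*d/3 - 14/9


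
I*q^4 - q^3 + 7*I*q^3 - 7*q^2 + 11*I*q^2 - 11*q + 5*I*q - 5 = (q + 1)*(q + 5)*(q + I)*(I*q + I)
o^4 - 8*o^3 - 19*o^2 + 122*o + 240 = (o - 8)*(o - 5)*(o + 2)*(o + 3)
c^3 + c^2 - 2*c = c*(c - 1)*(c + 2)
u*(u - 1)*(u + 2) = u^3 + u^2 - 2*u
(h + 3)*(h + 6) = h^2 + 9*h + 18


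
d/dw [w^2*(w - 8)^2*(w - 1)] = w*(5*w^3 - 68*w^2 + 240*w - 128)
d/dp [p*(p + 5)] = 2*p + 5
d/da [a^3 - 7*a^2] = a*(3*a - 14)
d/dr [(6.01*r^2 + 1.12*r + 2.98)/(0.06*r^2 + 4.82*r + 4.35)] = (28.901*r^2 + 51.9294*r - 9.4916)/(0.0036*r^4 + 0.5784*r^3 + 23.7544*r^2 + 41.934*r + 18.9225)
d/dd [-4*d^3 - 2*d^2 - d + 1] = -12*d^2 - 4*d - 1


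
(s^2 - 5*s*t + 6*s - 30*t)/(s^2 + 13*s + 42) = (s - 5*t)/(s + 7)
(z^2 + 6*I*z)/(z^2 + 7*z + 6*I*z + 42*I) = z/(z + 7)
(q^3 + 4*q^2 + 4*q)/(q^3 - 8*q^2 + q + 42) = q*(q + 2)/(q^2 - 10*q + 21)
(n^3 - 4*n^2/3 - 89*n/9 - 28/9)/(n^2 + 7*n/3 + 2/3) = (3*n^2 - 5*n - 28)/(3*(n + 2))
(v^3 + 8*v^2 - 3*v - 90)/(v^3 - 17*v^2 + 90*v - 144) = (v^2 + 11*v + 30)/(v^2 - 14*v + 48)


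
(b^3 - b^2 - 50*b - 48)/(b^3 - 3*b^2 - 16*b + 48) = (b^3 - b^2 - 50*b - 48)/(b^3 - 3*b^2 - 16*b + 48)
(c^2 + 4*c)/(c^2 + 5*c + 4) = c/(c + 1)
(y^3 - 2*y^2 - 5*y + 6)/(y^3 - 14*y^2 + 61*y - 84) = (y^2 + y - 2)/(y^2 - 11*y + 28)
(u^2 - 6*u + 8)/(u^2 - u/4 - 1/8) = 8*(-u^2 + 6*u - 8)/(-8*u^2 + 2*u + 1)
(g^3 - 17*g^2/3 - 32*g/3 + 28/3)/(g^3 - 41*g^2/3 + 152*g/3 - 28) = (g + 2)/(g - 6)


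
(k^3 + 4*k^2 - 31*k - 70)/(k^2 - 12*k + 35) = (k^2 + 9*k + 14)/(k - 7)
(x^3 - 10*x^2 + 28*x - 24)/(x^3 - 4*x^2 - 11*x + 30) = (x^2 - 8*x + 12)/(x^2 - 2*x - 15)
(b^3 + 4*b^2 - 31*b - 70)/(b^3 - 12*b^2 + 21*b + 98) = (b^2 + 2*b - 35)/(b^2 - 14*b + 49)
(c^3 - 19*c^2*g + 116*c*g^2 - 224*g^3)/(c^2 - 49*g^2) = (c^2 - 12*c*g + 32*g^2)/(c + 7*g)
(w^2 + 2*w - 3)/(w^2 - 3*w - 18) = (w - 1)/(w - 6)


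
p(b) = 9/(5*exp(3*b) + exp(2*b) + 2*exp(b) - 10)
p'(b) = 9*(-15*exp(3*b) - 2*exp(2*b) - 2*exp(b))/(5*exp(3*b) + exp(2*b) + 2*exp(b) - 10)^2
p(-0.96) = -1.02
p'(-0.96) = -0.22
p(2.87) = 0.00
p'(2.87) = -0.00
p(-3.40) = -0.91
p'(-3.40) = -0.01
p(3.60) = 0.00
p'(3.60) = -0.00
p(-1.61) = -0.95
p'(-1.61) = -0.06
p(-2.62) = -0.91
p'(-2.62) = -0.02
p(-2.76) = -0.91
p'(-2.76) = -0.01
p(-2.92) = -0.91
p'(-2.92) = -0.01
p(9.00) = 0.00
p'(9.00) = 0.00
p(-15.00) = -0.90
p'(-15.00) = 0.00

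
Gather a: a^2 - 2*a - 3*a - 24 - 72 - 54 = a^2 - 5*a - 150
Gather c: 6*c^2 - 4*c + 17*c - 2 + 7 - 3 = 6*c^2 + 13*c + 2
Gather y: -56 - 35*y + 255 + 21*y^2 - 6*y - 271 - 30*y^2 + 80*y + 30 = -9*y^2 + 39*y - 42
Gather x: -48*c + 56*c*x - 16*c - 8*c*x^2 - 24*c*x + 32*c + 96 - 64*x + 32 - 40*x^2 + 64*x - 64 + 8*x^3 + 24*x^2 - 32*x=-32*c + 8*x^3 + x^2*(-8*c - 16) + x*(32*c - 32) + 64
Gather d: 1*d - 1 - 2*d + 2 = 1 - d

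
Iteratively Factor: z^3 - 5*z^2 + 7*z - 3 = (z - 1)*(z^2 - 4*z + 3) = (z - 1)^2*(z - 3)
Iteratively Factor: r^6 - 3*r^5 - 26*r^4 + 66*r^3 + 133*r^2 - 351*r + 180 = (r + 3)*(r^5 - 6*r^4 - 8*r^3 + 90*r^2 - 137*r + 60) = (r - 1)*(r + 3)*(r^4 - 5*r^3 - 13*r^2 + 77*r - 60) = (r - 5)*(r - 1)*(r + 3)*(r^3 - 13*r + 12) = (r - 5)*(r - 1)^2*(r + 3)*(r^2 + r - 12) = (r - 5)*(r - 1)^2*(r + 3)*(r + 4)*(r - 3)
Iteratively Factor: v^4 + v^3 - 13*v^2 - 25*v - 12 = (v + 3)*(v^3 - 2*v^2 - 7*v - 4) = (v + 1)*(v + 3)*(v^2 - 3*v - 4) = (v + 1)^2*(v + 3)*(v - 4)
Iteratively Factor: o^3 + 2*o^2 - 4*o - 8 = (o - 2)*(o^2 + 4*o + 4) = (o - 2)*(o + 2)*(o + 2)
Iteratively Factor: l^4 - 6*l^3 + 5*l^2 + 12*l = (l + 1)*(l^3 - 7*l^2 + 12*l) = (l - 3)*(l + 1)*(l^2 - 4*l) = l*(l - 3)*(l + 1)*(l - 4)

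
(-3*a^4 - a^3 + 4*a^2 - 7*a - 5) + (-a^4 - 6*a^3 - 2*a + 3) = -4*a^4 - 7*a^3 + 4*a^2 - 9*a - 2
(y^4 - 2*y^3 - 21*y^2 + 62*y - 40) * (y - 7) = y^5 - 9*y^4 - 7*y^3 + 209*y^2 - 474*y + 280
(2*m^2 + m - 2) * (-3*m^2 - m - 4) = -6*m^4 - 5*m^3 - 3*m^2 - 2*m + 8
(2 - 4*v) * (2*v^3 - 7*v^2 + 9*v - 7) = -8*v^4 + 32*v^3 - 50*v^2 + 46*v - 14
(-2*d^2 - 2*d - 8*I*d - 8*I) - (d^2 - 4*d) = -3*d^2 + 2*d - 8*I*d - 8*I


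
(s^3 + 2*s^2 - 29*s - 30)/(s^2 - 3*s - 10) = (s^2 + 7*s + 6)/(s + 2)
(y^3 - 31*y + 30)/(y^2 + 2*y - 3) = (y^2 + y - 30)/(y + 3)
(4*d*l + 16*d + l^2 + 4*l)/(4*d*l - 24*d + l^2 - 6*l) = (l + 4)/(l - 6)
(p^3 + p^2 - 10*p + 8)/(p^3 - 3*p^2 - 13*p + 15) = (p^2 + 2*p - 8)/(p^2 - 2*p - 15)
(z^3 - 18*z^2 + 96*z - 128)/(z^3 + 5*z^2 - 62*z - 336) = (z^2 - 10*z + 16)/(z^2 + 13*z + 42)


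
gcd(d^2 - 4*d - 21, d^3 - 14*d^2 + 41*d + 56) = d - 7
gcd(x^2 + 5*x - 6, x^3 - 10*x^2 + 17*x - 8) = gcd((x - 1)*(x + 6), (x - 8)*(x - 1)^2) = x - 1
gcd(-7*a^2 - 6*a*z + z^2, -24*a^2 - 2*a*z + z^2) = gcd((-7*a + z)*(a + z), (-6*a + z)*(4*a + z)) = 1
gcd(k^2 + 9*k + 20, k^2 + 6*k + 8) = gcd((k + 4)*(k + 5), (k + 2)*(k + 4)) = k + 4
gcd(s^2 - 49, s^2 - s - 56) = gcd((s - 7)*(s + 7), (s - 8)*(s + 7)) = s + 7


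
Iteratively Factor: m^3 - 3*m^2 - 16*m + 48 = (m + 4)*(m^2 - 7*m + 12) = (m - 3)*(m + 4)*(m - 4)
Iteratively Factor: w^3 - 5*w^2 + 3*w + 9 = (w - 3)*(w^2 - 2*w - 3) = (w - 3)^2*(w + 1)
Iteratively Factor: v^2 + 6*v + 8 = (v + 4)*(v + 2)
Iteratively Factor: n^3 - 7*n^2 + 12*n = (n - 4)*(n^2 - 3*n) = n*(n - 4)*(n - 3)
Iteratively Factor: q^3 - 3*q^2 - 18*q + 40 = (q + 4)*(q^2 - 7*q + 10) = (q - 5)*(q + 4)*(q - 2)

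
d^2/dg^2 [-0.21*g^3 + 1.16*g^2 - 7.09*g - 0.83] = 2.32 - 1.26*g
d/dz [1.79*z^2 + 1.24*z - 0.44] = 3.58*z + 1.24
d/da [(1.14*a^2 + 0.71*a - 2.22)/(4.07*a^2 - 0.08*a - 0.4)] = (-2.9809*a^2 + 17.1588*a - 0.4616)/(16.5649*a^4 - 0.6512*a^3 - 3.2496*a^2 + 0.064*a + 0.16)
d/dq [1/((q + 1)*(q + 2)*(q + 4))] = (-(q + 1)*(q + 2) - (q + 1)*(q + 4) - (q + 2)*(q + 4))/((q + 1)^2*(q + 2)^2*(q + 4)^2)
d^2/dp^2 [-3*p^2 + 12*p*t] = -6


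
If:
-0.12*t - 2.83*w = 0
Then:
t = -23.5833333333333*w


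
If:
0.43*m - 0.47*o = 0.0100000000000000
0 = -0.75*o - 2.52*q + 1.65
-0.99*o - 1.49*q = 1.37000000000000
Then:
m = -4.67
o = -4.29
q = 1.93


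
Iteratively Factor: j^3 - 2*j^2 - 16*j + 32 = (j - 2)*(j^2 - 16) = (j - 4)*(j - 2)*(j + 4)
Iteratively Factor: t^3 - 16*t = (t + 4)*(t^2 - 4*t) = t*(t + 4)*(t - 4)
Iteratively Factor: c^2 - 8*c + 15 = (c - 5)*(c - 3)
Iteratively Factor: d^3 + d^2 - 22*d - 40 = (d + 2)*(d^2 - d - 20) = (d - 5)*(d + 2)*(d + 4)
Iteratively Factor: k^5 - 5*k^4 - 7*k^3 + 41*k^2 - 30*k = (k)*(k^4 - 5*k^3 - 7*k^2 + 41*k - 30) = k*(k + 3)*(k^3 - 8*k^2 + 17*k - 10) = k*(k - 5)*(k + 3)*(k^2 - 3*k + 2) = k*(k - 5)*(k - 1)*(k + 3)*(k - 2)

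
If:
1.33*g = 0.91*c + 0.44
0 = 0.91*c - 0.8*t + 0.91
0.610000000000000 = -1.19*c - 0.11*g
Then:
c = -0.51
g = -0.02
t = 0.56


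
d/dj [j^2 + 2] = 2*j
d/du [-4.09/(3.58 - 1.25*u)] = -5.1125/(1.25*u - 3.58)^2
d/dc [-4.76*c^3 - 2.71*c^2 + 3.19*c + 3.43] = -14.28*c^2 - 5.42*c + 3.19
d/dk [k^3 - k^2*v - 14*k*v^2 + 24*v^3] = 3*k^2 - 2*k*v - 14*v^2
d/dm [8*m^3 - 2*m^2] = 4*m*(6*m - 1)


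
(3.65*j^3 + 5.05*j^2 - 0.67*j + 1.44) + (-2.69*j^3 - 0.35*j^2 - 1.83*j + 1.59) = 0.96*j^3 + 4.7*j^2 - 2.5*j + 3.03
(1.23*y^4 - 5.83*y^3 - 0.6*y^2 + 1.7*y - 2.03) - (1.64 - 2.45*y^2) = 1.23*y^4 - 5.83*y^3 + 1.85*y^2 + 1.7*y - 3.67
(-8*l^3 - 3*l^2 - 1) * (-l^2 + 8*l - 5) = 8*l^5 - 61*l^4 + 16*l^3 + 16*l^2 - 8*l + 5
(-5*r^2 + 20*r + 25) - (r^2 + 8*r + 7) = -6*r^2 + 12*r + 18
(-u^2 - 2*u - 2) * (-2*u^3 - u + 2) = 2*u^5 + 4*u^4 + 5*u^3 - 2*u - 4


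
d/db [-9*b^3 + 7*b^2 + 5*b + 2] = -27*b^2 + 14*b + 5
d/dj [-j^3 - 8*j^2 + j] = -3*j^2 - 16*j + 1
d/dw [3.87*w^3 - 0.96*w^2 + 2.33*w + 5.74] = 11.61*w^2 - 1.92*w + 2.33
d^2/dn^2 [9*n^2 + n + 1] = 18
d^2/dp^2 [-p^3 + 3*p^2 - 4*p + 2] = 6 - 6*p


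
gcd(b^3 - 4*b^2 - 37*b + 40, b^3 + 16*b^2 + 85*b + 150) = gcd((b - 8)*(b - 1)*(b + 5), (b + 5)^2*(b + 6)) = b + 5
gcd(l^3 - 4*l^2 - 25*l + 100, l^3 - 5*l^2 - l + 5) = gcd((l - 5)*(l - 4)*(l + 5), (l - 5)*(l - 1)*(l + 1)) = l - 5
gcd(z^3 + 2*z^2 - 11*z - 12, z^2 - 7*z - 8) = z + 1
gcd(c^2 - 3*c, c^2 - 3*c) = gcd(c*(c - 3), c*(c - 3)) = c^2 - 3*c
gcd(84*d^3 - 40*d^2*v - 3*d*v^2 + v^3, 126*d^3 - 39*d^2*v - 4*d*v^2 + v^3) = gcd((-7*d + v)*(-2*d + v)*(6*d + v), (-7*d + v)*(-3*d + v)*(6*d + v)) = -42*d^2 - d*v + v^2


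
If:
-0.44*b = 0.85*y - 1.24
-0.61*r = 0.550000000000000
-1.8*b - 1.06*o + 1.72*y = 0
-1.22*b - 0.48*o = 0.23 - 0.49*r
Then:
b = -1046.94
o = 2659.57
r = -0.90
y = 543.40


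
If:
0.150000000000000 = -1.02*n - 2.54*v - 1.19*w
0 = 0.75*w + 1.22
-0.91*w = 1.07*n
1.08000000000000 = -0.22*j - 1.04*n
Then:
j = -11.45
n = 1.38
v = 0.15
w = -1.63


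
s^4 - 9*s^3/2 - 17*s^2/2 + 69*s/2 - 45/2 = (s - 5)*(s - 3/2)*(s - 1)*(s + 3)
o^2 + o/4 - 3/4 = (o - 3/4)*(o + 1)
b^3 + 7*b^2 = b^2*(b + 7)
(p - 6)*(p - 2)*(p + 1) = p^3 - 7*p^2 + 4*p + 12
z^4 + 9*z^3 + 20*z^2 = z^2*(z + 4)*(z + 5)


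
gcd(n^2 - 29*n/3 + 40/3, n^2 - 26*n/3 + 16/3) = n - 8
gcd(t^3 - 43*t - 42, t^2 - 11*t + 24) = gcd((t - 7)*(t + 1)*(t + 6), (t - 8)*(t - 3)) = 1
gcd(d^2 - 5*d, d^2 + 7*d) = d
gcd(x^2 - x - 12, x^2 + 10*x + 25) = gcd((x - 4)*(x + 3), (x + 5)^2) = 1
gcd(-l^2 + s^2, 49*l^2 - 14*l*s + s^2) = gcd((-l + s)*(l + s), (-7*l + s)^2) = 1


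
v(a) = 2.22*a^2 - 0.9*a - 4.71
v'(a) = 4.44*a - 0.9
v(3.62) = 21.12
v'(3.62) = 15.17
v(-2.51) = 11.54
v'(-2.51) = -12.04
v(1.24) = -2.41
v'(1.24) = 4.61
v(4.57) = 37.54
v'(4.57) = 19.39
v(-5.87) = 77.07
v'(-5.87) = -26.96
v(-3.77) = 30.24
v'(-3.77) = -17.64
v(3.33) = 16.91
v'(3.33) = 13.89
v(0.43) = -4.69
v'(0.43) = 1.01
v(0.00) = -4.71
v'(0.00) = -0.90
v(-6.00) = 80.61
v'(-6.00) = -27.54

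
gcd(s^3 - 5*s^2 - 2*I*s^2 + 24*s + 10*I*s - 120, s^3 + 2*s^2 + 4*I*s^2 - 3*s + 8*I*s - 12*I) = s + 4*I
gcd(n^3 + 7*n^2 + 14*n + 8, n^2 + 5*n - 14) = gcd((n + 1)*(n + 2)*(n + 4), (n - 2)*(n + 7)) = 1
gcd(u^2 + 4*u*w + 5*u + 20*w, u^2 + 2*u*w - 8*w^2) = u + 4*w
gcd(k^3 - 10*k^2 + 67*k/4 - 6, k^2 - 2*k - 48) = k - 8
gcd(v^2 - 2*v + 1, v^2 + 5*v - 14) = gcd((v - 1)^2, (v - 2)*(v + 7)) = 1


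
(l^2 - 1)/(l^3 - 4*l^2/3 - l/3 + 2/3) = 3*(l + 1)/(3*l^2 - l - 2)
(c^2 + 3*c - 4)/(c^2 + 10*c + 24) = (c - 1)/(c + 6)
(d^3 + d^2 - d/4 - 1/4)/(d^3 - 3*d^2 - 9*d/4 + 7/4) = (2*d + 1)/(2*d - 7)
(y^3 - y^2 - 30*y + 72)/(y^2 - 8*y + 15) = (y^2 + 2*y - 24)/(y - 5)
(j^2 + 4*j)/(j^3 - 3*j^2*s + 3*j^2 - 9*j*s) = (j + 4)/(j^2 - 3*j*s + 3*j - 9*s)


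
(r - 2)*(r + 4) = r^2 + 2*r - 8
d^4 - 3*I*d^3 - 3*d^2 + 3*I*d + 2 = (d - 1)*(d + 1)*(d - 2*I)*(d - I)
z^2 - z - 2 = (z - 2)*(z + 1)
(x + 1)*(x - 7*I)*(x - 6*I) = x^3 + x^2 - 13*I*x^2 - 42*x - 13*I*x - 42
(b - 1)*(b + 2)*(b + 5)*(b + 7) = b^4 + 13*b^3 + 45*b^2 + 11*b - 70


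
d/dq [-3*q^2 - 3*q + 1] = -6*q - 3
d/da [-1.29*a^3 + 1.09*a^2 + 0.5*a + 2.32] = -3.87*a^2 + 2.18*a + 0.5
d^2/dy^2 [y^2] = 2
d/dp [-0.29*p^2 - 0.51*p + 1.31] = -0.58*p - 0.51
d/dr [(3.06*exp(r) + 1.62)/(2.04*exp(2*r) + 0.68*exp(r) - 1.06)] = (-(3.06*exp(r) + 1.62)*(4.08*exp(r) + 0.68) + 6.2424*exp(2*r) + 2.0808*exp(r) - 3.2436)*exp(r)/(2.04*exp(2*r) + 0.68*exp(r) - 1.06)^2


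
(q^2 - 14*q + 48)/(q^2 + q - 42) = (q - 8)/(q + 7)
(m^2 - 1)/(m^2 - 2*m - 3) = (m - 1)/(m - 3)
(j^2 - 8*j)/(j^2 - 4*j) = (j - 8)/(j - 4)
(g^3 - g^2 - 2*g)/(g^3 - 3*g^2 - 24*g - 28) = g*(-g^2 + g + 2)/(-g^3 + 3*g^2 + 24*g + 28)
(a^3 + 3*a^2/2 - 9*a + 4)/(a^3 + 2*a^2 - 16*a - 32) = (a^2 - 5*a/2 + 1)/(a^2 - 2*a - 8)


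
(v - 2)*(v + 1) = v^2 - v - 2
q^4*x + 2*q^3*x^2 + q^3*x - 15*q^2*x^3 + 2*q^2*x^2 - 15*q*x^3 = q*(q - 3*x)*(q + 5*x)*(q*x + x)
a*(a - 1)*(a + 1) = a^3 - a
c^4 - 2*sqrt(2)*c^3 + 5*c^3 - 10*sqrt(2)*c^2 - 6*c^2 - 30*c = c*(c + 5)*(c - 3*sqrt(2))*(c + sqrt(2))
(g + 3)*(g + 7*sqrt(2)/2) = g^2 + 3*g + 7*sqrt(2)*g/2 + 21*sqrt(2)/2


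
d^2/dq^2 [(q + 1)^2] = 2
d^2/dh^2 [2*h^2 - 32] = 4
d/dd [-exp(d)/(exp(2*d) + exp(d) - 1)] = (exp(2*d) + 1)*exp(d)/(exp(4*d) + 2*exp(3*d) - exp(2*d) - 2*exp(d) + 1)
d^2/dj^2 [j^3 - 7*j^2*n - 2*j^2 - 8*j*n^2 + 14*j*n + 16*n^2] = 6*j - 14*n - 4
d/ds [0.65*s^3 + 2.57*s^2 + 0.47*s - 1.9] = 1.95*s^2 + 5.14*s + 0.47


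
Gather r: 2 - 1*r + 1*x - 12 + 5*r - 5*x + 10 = 4*r - 4*x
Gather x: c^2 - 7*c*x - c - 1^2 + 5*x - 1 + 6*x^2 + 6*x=c^2 - c + 6*x^2 + x*(11 - 7*c) - 2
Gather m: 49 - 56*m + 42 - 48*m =91 - 104*m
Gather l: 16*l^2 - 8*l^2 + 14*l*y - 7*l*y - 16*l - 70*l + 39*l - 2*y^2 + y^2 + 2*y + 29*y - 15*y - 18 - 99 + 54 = 8*l^2 + l*(7*y - 47) - y^2 + 16*y - 63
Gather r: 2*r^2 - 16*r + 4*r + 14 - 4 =2*r^2 - 12*r + 10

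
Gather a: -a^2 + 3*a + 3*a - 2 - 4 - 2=-a^2 + 6*a - 8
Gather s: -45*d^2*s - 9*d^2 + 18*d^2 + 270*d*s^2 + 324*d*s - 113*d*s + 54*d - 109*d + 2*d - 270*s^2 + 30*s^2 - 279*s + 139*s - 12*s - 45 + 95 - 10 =9*d^2 - 53*d + s^2*(270*d - 240) + s*(-45*d^2 + 211*d - 152) + 40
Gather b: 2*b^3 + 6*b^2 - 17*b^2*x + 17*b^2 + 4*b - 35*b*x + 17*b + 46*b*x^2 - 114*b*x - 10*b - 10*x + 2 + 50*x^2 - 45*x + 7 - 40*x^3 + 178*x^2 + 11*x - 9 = 2*b^3 + b^2*(23 - 17*x) + b*(46*x^2 - 149*x + 11) - 40*x^3 + 228*x^2 - 44*x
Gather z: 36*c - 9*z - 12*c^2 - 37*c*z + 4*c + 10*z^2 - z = -12*c^2 + 40*c + 10*z^2 + z*(-37*c - 10)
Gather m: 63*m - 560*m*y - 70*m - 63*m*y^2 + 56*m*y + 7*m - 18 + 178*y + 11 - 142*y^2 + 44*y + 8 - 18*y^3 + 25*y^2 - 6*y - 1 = m*(-63*y^2 - 504*y) - 18*y^3 - 117*y^2 + 216*y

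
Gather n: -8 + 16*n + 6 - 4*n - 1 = 12*n - 3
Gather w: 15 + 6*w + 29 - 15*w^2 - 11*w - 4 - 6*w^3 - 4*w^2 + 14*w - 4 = -6*w^3 - 19*w^2 + 9*w + 36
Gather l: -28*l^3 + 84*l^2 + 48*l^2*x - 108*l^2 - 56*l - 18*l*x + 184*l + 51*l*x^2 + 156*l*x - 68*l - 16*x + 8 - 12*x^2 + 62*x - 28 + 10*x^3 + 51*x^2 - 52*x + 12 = -28*l^3 + l^2*(48*x - 24) + l*(51*x^2 + 138*x + 60) + 10*x^3 + 39*x^2 - 6*x - 8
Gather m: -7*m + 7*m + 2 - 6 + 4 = 0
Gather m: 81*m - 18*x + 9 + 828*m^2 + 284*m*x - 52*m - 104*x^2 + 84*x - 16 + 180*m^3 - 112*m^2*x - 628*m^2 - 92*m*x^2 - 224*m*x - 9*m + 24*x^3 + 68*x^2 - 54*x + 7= 180*m^3 + m^2*(200 - 112*x) + m*(-92*x^2 + 60*x + 20) + 24*x^3 - 36*x^2 + 12*x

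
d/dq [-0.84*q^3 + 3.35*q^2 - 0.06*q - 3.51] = -2.52*q^2 + 6.7*q - 0.06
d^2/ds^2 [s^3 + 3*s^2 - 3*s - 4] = 6*s + 6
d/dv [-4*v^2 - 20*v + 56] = -8*v - 20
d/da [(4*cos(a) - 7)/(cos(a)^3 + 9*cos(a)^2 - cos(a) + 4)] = (8*cos(a)^3 + 15*cos(a)^2 - 126*cos(a) - 9)*sin(a)/(sin(a)^2*cos(a) + 9*sin(a)^2 - 13)^2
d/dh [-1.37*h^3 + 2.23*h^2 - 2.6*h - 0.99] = -4.11*h^2 + 4.46*h - 2.6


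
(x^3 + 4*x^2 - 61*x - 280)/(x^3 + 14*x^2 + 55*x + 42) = (x^2 - 3*x - 40)/(x^2 + 7*x + 6)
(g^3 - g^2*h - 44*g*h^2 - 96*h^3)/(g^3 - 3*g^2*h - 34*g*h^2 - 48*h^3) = (g + 4*h)/(g + 2*h)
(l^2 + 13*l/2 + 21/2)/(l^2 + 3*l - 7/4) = 2*(l + 3)/(2*l - 1)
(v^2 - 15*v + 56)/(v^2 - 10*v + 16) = (v - 7)/(v - 2)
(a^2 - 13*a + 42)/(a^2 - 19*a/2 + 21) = 2*(a - 7)/(2*a - 7)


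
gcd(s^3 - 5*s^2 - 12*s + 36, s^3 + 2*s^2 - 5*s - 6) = s^2 + s - 6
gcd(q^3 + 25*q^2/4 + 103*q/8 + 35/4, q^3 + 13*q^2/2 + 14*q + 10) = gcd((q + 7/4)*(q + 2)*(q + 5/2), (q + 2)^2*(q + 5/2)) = q^2 + 9*q/2 + 5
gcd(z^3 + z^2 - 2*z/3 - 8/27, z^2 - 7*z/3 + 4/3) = 1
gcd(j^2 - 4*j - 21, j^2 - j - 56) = 1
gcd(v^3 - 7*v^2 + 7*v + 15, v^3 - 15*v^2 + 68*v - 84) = 1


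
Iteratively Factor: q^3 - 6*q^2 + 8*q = (q - 4)*(q^2 - 2*q) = (q - 4)*(q - 2)*(q)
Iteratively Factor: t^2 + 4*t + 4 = (t + 2)*(t + 2)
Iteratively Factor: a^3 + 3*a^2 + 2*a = (a + 1)*(a^2 + 2*a) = (a + 1)*(a + 2)*(a)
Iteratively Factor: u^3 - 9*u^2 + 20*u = (u - 4)*(u^2 - 5*u) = (u - 5)*(u - 4)*(u)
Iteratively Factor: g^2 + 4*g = (g + 4)*(g)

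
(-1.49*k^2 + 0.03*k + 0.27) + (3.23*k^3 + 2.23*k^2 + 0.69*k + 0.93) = 3.23*k^3 + 0.74*k^2 + 0.72*k + 1.2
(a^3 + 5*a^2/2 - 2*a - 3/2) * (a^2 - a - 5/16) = a^5 + 3*a^4/2 - 77*a^3/16 - 9*a^2/32 + 17*a/8 + 15/32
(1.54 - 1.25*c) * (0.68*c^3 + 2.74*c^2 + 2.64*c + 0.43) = -0.85*c^4 - 2.3778*c^3 + 0.9196*c^2 + 3.5281*c + 0.6622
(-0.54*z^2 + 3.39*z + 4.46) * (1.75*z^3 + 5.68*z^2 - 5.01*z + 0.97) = -0.945*z^5 + 2.8653*z^4 + 29.7656*z^3 + 7.8251*z^2 - 19.0563*z + 4.3262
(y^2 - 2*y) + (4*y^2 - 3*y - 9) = 5*y^2 - 5*y - 9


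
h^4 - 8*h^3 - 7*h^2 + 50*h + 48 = (h - 8)*(h - 3)*(h + 1)*(h + 2)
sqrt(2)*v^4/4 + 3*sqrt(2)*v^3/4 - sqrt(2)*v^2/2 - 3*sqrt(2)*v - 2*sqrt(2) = (v/2 + 1)*(v - 2)*(v + 1)*(sqrt(2)*v/2 + sqrt(2))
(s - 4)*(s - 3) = s^2 - 7*s + 12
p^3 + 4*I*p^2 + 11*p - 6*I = (p - I)^2*(p + 6*I)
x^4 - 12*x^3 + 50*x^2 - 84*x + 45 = (x - 5)*(x - 3)^2*(x - 1)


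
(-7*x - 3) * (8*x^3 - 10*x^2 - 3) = -56*x^4 + 46*x^3 + 30*x^2 + 21*x + 9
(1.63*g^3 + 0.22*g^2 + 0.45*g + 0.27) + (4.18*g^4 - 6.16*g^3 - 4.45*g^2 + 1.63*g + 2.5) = 4.18*g^4 - 4.53*g^3 - 4.23*g^2 + 2.08*g + 2.77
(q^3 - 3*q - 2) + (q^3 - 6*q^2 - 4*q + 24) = 2*q^3 - 6*q^2 - 7*q + 22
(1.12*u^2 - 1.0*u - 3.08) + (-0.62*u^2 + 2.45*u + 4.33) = 0.5*u^2 + 1.45*u + 1.25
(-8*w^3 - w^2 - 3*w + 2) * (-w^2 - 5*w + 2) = 8*w^5 + 41*w^4 - 8*w^3 + 11*w^2 - 16*w + 4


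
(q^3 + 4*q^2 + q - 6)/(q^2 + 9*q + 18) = (q^2 + q - 2)/(q + 6)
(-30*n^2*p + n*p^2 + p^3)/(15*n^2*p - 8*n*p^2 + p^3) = (6*n + p)/(-3*n + p)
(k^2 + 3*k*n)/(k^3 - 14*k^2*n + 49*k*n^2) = (k + 3*n)/(k^2 - 14*k*n + 49*n^2)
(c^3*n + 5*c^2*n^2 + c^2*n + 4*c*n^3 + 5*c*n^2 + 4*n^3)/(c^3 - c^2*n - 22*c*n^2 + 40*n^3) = n*(c^3 + 5*c^2*n + c^2 + 4*c*n^2 + 5*c*n + 4*n^2)/(c^3 - c^2*n - 22*c*n^2 + 40*n^3)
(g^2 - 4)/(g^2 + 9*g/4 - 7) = 4*(g^2 - 4)/(4*g^2 + 9*g - 28)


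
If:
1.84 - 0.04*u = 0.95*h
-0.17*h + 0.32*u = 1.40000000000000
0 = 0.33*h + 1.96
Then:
No Solution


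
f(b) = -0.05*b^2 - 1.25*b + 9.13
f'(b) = -0.1*b - 1.25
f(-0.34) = 9.55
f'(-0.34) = -1.22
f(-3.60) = 12.98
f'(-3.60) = -0.89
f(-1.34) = 10.72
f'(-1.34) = -1.12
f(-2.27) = 11.71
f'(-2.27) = -1.02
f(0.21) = 8.87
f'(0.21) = -1.27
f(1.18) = 7.59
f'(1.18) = -1.37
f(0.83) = 8.06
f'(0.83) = -1.33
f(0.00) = 9.13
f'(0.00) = -1.25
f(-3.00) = 12.43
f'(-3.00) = -0.95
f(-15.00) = 16.63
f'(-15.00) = 0.25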